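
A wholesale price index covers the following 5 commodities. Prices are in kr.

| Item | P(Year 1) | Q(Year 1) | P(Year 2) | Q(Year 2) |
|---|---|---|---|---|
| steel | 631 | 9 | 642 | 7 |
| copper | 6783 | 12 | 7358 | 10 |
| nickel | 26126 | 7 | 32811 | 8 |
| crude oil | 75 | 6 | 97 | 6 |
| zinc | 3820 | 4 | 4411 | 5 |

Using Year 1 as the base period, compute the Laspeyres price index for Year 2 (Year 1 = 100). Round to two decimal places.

119.70

Laspeyres price index uses base-period quantities as weights.
ΣP(Year 2)·Q(Year 1) = 642×9 + 7358×12 + 32811×7 + 97×6 + 4411×4 = 5778 + 88296 + 229677 + 582 + 17644 = 341977
ΣP(Year 1)·Q(Year 1) = 631×9 + 6783×12 + 26126×7 + 75×6 + 3820×4 = 5679 + 81396 + 182882 + 450 + 15280 = 285687
Index = 341977 / 285687 × 100 = 119.7034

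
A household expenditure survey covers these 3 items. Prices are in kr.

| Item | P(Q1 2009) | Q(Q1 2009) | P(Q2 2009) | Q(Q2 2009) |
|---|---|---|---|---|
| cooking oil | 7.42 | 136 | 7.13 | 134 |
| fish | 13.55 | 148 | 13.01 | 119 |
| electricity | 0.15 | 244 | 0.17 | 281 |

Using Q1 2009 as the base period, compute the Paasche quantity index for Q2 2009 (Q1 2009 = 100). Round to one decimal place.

86.9

Paasche quantity index uses current-period prices as weights.
ΣP(Q2 2009)·Q(Q2 2009) = 7.13×134 + 13.01×119 + 0.17×281 = 955.42 + 1548.19 + 47.77 = 2551.38
ΣP(Q2 2009)·Q(Q1 2009) = 7.13×136 + 13.01×148 + 0.17×244 = 969.68 + 1925.48 + 41.48 = 2936.64
Index = 2551.38 / 2936.64 × 100 = 86.8809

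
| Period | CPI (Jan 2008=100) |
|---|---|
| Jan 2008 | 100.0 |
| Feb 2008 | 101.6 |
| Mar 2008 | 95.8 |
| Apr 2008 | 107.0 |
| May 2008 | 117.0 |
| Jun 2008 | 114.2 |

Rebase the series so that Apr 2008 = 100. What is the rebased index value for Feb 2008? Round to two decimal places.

Rebased(Feb 2008) = 101.6 / 107.0 × 100 = 94.9533

94.95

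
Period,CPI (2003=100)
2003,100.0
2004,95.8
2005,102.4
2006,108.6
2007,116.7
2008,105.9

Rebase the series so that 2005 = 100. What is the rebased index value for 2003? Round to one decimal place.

97.7

Rebased(2003) = 100.0 / 102.4 × 100 = 97.6562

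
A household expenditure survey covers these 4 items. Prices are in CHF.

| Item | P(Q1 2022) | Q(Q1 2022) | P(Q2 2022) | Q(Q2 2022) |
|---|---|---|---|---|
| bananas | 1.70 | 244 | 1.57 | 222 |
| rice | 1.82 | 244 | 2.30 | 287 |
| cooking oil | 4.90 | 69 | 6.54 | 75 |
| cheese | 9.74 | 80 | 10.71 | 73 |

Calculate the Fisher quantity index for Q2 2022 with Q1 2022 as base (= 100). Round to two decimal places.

Laspeyres component (base-period weights):
ΣP(Q1 2022)Q(Q2 2022) = 1.70×222 + 1.82×287 + 4.90×75 + 9.74×73 = 377.4 + 522.34 + 367.5 + 711.02 = 1978.26
ΣP(Q1 2022)Q(Q1 2022) = 1.70×244 + 1.82×244 + 4.90×69 + 9.74×80 = 414.8 + 444.08 + 338.1 + 779.2 = 1976.18
L = 1978.26 / 1976.18 × 100 = 100.1053
Paasche component (current-period weights):
ΣP(Q2 2022)Q(Q2 2022) = 1.57×222 + 2.30×287 + 6.54×75 + 10.71×73 = 348.54 + 660.1 + 490.5 + 781.83 = 2280.97
ΣP(Q2 2022)Q(Q1 2022) = 1.57×244 + 2.30×244 + 6.54×69 + 10.71×80 = 383.08 + 561.2 + 451.26 + 856.8 = 2252.34
P = 2280.97 / 2252.34 × 100 = 101.2711
Fisher = √(L × P) = √(100.1053 × 101.2711) = 100.6865

100.69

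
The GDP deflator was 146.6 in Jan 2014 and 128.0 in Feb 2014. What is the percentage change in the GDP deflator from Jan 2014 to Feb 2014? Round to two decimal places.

-12.69%

Change = (128.0 − 146.6) / 146.6 × 100
       = -18.6 / 146.6 × 100 = -12.6876%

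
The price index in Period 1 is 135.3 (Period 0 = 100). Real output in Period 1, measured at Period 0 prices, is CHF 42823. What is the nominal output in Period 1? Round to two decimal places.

Nominal = Real × (Index/100) = 42823 × (135.3/100)
        = 42823 × 1.353 = 57939.5190

57939.52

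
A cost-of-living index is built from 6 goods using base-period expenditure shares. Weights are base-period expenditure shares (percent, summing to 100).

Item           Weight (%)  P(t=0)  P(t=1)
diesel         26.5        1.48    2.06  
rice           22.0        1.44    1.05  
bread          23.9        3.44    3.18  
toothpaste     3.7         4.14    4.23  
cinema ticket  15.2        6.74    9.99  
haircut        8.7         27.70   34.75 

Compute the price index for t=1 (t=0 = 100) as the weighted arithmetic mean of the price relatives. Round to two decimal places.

diesel: 26.5 × (2.06/1.48) = 26.5 × 1.391892 = 36.8851
rice: 22.0 × (1.05/1.44) = 22.0 × 0.729167 = 16.0417
bread: 23.9 × (3.18/3.44) = 23.9 × 0.924419 = 22.0936
toothpaste: 3.7 × (4.23/4.14) = 3.7 × 1.021739 = 3.7804
cinema ticket: 15.2 × (9.99/6.74) = 15.2 × 1.482196 = 22.5294
haircut: 8.7 × (34.75/27.70) = 8.7 × 1.254513 = 10.9143
Index = Σ wᵢ·(p₁ᵢ/p₀ᵢ) = 36.8851 + 16.0417 + 22.0936 + 3.7804 + 22.5294 + 10.9143 = 112.2445

112.24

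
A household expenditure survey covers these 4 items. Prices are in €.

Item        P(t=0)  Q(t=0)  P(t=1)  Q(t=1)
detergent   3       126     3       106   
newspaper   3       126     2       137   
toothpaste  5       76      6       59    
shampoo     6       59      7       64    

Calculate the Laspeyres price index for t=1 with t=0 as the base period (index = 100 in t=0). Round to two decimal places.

Laspeyres price index uses base-period quantities as weights.
ΣP(t=1)·Q(t=0) = 3×126 + 2×126 + 6×76 + 7×59 = 378 + 252 + 456 + 413 = 1499
ΣP(t=0)·Q(t=0) = 3×126 + 3×126 + 5×76 + 6×59 = 378 + 378 + 380 + 354 = 1490
Index = 1499 / 1490 × 100 = 100.6040

100.60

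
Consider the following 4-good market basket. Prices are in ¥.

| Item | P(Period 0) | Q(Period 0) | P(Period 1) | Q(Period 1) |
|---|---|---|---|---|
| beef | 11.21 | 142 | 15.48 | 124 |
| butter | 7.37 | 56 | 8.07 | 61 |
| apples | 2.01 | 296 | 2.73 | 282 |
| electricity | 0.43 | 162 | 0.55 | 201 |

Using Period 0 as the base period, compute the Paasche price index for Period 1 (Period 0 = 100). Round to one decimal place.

Paasche price index uses current-period quantities as weights.
ΣP(Period 1)·Q(Period 1) = 15.48×124 + 8.07×61 + 2.73×282 + 0.55×201 = 1919.52 + 492.27 + 769.86 + 110.55 = 3292.2
ΣP(Period 0)·Q(Period 1) = 11.21×124 + 7.37×61 + 2.01×282 + 0.43×201 = 1390.04 + 449.57 + 566.82 + 86.43 = 2492.86
Index = 3292.2 / 2492.86 × 100 = 132.0652

132.1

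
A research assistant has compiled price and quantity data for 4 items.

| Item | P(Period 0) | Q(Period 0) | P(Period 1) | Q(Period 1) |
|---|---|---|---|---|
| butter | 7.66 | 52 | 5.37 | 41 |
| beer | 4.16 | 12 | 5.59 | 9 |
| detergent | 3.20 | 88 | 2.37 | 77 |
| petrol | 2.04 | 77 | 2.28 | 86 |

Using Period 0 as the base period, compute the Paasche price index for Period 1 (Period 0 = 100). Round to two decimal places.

83.93

Paasche price index uses current-period quantities as weights.
ΣP(Period 1)·Q(Period 1) = 5.37×41 + 5.59×9 + 2.37×77 + 2.28×86 = 220.17 + 50.31 + 182.49 + 196.08 = 649.05
ΣP(Period 0)·Q(Period 1) = 7.66×41 + 4.16×9 + 3.20×77 + 2.04×86 = 314.06 + 37.44 + 246.4 + 175.44 = 773.34
Index = 649.05 / 773.34 × 100 = 83.9282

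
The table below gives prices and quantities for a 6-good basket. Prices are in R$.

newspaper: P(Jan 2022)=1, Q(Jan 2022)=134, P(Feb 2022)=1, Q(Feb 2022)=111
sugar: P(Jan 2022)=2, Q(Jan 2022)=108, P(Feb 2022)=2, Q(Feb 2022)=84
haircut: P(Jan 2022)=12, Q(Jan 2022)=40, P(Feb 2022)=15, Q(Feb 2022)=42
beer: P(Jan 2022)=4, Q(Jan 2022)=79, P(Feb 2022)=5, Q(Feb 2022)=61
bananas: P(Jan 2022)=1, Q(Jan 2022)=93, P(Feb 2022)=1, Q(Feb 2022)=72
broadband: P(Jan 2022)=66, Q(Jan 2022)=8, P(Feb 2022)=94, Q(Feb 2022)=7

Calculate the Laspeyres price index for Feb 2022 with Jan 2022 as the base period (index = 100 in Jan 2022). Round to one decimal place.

Laspeyres price index uses base-period quantities as weights.
ΣP(Feb 2022)·Q(Jan 2022) = 1×134 + 2×108 + 15×40 + 5×79 + 1×93 + 94×8 = 134 + 216 + 600 + 395 + 93 + 752 = 2190
ΣP(Jan 2022)·Q(Jan 2022) = 1×134 + 2×108 + 12×40 + 4×79 + 1×93 + 66×8 = 134 + 216 + 480 + 316 + 93 + 528 = 1767
Index = 2190 / 1767 × 100 = 123.9389

123.9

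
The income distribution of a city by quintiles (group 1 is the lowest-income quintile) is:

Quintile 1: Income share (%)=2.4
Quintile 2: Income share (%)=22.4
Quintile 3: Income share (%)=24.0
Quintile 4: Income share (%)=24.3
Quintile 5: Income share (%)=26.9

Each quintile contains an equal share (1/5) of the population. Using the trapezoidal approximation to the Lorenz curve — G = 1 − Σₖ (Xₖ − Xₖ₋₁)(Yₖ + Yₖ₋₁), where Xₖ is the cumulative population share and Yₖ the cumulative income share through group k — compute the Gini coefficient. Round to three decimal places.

Cumulative income shares Yₖ: 0.0240, 0.2480, 0.4880, 0.7310, 1.0000
Σ (Xₖ−Xₖ₋₁)(Yₖ+Yₖ₋₁) = (1/5)(0.0240+0.0000) + (1/5)(0.2480+0.0240) + (1/5)(0.4880+0.2480) + (1/5)(0.7310+0.4880) + (1/5)(1.0000+0.7310)
  = 0.0048 + 0.0544 + 0.1472 + 0.2438 + 0.3462 = 0.7964
G = 1 − 0.7964 = 0.2036

0.204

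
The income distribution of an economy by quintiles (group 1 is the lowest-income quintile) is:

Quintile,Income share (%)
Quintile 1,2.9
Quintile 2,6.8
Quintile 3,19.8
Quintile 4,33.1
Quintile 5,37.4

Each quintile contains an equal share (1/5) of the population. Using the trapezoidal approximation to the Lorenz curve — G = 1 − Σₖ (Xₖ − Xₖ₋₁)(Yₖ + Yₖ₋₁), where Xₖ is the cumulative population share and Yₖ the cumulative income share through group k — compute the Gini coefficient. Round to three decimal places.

Cumulative income shares Yₖ: 0.0290, 0.0970, 0.2950, 0.6260, 1.0000
Σ (Xₖ−Xₖ₋₁)(Yₖ+Yₖ₋₁) = (1/5)(0.0290+0.0000) + (1/5)(0.0970+0.0290) + (1/5)(0.2950+0.0970) + (1/5)(0.6260+0.2950) + (1/5)(1.0000+0.6260)
  = 0.0058 + 0.0252 + 0.0784 + 0.1842 + 0.3252 = 0.6188
G = 1 − 0.6188 = 0.3812

0.381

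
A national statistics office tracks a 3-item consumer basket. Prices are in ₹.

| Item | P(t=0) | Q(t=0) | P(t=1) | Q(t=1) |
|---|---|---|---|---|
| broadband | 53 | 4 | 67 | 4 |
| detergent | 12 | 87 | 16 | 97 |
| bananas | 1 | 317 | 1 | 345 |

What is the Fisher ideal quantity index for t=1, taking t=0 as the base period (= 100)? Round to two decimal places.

109.46

Laspeyres component (base-period weights):
ΣP(t=0)Q(t=1) = 53×4 + 12×97 + 1×345 = 212 + 1164 + 345 = 1721
ΣP(t=0)Q(t=0) = 53×4 + 12×87 + 1×317 = 212 + 1044 + 317 = 1573
L = 1721 / 1573 × 100 = 109.4088
Paasche component (current-period weights):
ΣP(t=1)Q(t=1) = 67×4 + 16×97 + 1×345 = 268 + 1552 + 345 = 2165
ΣP(t=1)Q(t=0) = 67×4 + 16×87 + 1×317 = 268 + 1392 + 317 = 1977
P = 2165 / 1977 × 100 = 109.5094
Fisher = √(L × P) = √(109.4088 × 109.5094) = 109.4591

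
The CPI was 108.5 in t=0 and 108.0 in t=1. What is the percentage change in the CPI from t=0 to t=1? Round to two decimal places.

-0.46%

Change = (108.0 − 108.5) / 108.5 × 100
       = -0.5 / 108.5 × 100 = -0.4608%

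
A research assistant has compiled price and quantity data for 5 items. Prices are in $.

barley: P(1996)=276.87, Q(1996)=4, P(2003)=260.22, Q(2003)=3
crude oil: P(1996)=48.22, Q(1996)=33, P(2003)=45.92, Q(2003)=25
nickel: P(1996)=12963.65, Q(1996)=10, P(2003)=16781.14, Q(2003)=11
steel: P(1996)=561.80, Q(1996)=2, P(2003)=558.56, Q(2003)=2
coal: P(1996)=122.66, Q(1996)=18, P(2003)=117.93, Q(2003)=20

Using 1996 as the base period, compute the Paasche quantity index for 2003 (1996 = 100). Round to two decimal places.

Paasche quantity index uses current-period prices as weights.
ΣP(2003)·Q(2003) = 260.22×3 + 45.92×25 + 16781.14×11 + 558.56×2 + 117.93×20 = 780.66 + 1148 + 184592.54 + 1117.12 + 2358.6 = 189996.92
ΣP(2003)·Q(1996) = 260.22×4 + 45.92×33 + 16781.14×10 + 558.56×2 + 117.93×18 = 1040.88 + 1515.36 + 167811.4 + 1117.12 + 2122.74 = 173607.5
Index = 189996.92 / 173607.5 × 100 = 109.4405

109.44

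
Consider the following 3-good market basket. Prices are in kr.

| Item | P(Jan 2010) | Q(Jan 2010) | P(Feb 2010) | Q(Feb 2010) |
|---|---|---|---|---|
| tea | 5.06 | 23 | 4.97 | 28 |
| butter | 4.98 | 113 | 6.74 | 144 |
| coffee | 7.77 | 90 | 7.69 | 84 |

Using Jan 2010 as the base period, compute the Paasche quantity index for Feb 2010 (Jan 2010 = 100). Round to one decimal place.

112.0

Paasche quantity index uses current-period prices as weights.
ΣP(Feb 2010)·Q(Feb 2010) = 4.97×28 + 6.74×144 + 7.69×84 = 139.16 + 970.56 + 645.96 = 1755.68
ΣP(Feb 2010)·Q(Jan 2010) = 4.97×23 + 6.74×113 + 7.69×90 = 114.31 + 761.62 + 692.1 = 1568.03
Index = 1755.68 / 1568.03 × 100 = 111.9672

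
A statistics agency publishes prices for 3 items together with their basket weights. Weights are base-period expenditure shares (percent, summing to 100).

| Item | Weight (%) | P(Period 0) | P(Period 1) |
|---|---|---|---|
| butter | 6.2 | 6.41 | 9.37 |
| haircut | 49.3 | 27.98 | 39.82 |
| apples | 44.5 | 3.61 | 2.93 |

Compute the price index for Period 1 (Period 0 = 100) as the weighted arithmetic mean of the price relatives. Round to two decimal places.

butter: 6.2 × (9.37/6.41) = 6.2 × 1.461778 = 9.0630
haircut: 49.3 × (39.82/27.98) = 49.3 × 1.423159 = 70.1618
apples: 44.5 × (2.93/3.61) = 44.5 × 0.811634 = 36.1177
Index = Σ wᵢ·(p₁ᵢ/p₀ᵢ) = 9.0630 + 70.1618 + 36.1177 = 115.3425

115.34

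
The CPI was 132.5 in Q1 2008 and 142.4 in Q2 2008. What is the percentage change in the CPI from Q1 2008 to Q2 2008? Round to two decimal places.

Change = (142.4 − 132.5) / 132.5 × 100
       = 9.9 / 132.5 × 100 = 7.4717%

7.47%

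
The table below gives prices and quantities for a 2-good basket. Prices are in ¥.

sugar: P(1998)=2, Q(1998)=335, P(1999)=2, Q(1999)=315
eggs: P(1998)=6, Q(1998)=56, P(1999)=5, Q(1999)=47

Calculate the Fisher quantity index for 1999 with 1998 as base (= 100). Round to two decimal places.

90.85

Laspeyres component (base-period weights):
ΣP(1998)Q(1999) = 2×315 + 6×47 = 630 + 282 = 912
ΣP(1998)Q(1998) = 2×335 + 6×56 = 670 + 336 = 1006
L = 912 / 1006 × 100 = 90.6561
Paasche component (current-period weights):
ΣP(1999)Q(1999) = 2×315 + 5×47 = 630 + 235 = 865
ΣP(1999)Q(1998) = 2×335 + 5×56 = 670 + 280 = 950
P = 865 / 950 × 100 = 91.0526
Fisher = √(L × P) = √(90.6561 × 91.0526) = 90.8541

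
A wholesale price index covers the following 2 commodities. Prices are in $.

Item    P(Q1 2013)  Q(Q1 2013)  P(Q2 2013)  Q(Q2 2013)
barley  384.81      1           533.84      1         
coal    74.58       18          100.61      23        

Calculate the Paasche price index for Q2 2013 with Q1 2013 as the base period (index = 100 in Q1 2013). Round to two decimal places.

Paasche price index uses current-period quantities as weights.
ΣP(Q2 2013)·Q(Q2 2013) = 533.84×1 + 100.61×23 = 533.84 + 2314.03 = 2847.87
ΣP(Q1 2013)·Q(Q2 2013) = 384.81×1 + 74.58×23 = 384.81 + 1715.34 = 2100.15
Index = 2847.87 / 2100.15 × 100 = 135.6032

135.60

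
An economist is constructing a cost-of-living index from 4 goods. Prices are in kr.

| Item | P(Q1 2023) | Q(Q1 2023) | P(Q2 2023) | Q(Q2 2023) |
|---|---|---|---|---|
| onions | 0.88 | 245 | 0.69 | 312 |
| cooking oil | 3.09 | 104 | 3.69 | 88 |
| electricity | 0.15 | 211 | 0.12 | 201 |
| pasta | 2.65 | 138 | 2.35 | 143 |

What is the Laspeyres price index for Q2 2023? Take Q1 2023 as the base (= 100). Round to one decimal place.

Laspeyres price index uses base-period quantities as weights.
ΣP(Q2 2023)·Q(Q1 2023) = 0.69×245 + 3.69×104 + 0.12×211 + 2.35×138 = 169.05 + 383.76 + 25.32 + 324.3 = 902.43
ΣP(Q1 2023)·Q(Q1 2023) = 0.88×245 + 3.09×104 + 0.15×211 + 2.65×138 = 215.6 + 321.36 + 31.65 + 365.7 = 934.31
Index = 902.43 / 934.31 × 100 = 96.5879

96.6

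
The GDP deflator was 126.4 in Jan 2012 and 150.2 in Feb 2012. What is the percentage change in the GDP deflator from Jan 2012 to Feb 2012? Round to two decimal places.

18.83%

Change = (150.2 − 126.4) / 126.4 × 100
       = 23.8 / 126.4 × 100 = 18.8291%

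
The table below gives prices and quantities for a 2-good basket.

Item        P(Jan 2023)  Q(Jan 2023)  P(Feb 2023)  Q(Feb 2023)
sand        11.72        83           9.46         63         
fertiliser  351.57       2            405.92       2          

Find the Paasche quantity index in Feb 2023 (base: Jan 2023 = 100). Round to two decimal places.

Paasche quantity index uses current-period prices as weights.
ΣP(Feb 2023)·Q(Feb 2023) = 9.46×63 + 405.92×2 = 595.98 + 811.84 = 1407.82
ΣP(Feb 2023)·Q(Jan 2023) = 9.46×83 + 405.92×2 = 785.18 + 811.84 = 1597.02
Index = 1407.82 / 1597.02 × 100 = 88.1529

88.15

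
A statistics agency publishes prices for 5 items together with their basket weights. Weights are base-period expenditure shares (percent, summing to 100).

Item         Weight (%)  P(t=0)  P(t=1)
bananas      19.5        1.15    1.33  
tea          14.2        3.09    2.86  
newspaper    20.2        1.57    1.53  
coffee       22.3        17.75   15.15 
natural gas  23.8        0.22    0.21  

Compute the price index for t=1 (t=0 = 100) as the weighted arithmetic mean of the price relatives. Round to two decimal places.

bananas: 19.5 × (1.33/1.15) = 19.5 × 1.156522 = 22.5522
tea: 14.2 × (2.86/3.09) = 14.2 × 0.925566 = 13.1430
newspaper: 20.2 × (1.53/1.57) = 20.2 × 0.974522 = 19.6854
coffee: 22.3 × (15.15/17.75) = 22.3 × 0.853521 = 19.0335
natural gas: 23.8 × (0.21/0.22) = 23.8 × 0.954545 = 22.7182
Index = Σ wᵢ·(p₁ᵢ/p₀ᵢ) = 22.5522 + 13.1430 + 19.6854 + 19.0335 + 22.7182 = 97.1323

97.13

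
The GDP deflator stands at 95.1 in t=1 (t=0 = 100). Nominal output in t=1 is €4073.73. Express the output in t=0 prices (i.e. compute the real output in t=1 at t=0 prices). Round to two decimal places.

Real = Nominal ÷ (Index/100) = 4073.73 ÷ (95.1/100)
     = 4073.73 ÷ 0.951 = 4283.6278

4283.63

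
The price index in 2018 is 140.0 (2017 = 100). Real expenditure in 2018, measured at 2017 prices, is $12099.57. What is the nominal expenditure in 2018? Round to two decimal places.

16939.40

Nominal = Real × (Index/100) = 12099.57 × (140.0/100)
        = 12099.57 × 1.400 = 16939.3980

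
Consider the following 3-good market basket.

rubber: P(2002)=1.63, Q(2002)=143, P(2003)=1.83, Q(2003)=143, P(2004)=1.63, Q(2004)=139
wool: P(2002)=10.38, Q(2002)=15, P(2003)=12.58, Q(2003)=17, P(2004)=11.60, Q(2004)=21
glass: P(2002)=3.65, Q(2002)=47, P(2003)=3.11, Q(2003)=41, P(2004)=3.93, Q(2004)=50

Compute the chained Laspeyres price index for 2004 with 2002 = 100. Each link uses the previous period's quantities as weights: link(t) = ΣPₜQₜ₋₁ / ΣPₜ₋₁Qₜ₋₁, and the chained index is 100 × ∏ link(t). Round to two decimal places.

104.41

Link 2002→2003:
ΣP(2003)Q(2002) = 1.83×143 + 12.58×15 + 3.11×47 = 261.69 + 188.7 + 146.17 = 596.56
ΣP(2002)Q(2002) = 1.63×143 + 10.38×15 + 3.65×47 = 233.09 + 155.7 + 171.55 = 560.34
link = 596.56/560.34 = 1.064639
Link 2003→2004:
ΣP(2004)Q(2003) = 1.63×143 + 11.60×17 + 3.93×41 = 233.09 + 197.2 + 161.13 = 591.42
ΣP(2003)Q(2003) = 1.83×143 + 12.58×17 + 3.11×41 = 261.69 + 213.86 + 127.51 = 603.06
link = 591.42/603.06 = 0.980698
Chained index = 100 × 1.064639 × 0.980698 = 104.4090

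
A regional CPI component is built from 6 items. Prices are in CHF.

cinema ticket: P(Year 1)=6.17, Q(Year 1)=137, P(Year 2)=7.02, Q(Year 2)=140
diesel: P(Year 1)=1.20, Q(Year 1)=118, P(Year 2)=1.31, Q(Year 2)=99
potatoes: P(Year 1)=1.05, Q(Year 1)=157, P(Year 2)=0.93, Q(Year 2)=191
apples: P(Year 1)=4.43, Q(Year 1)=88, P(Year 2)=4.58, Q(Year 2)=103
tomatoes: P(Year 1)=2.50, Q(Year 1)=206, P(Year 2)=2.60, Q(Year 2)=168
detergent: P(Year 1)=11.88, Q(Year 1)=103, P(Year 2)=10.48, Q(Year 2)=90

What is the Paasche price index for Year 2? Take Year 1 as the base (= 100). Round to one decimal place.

Paasche price index uses current-period quantities as weights.
ΣP(Year 2)·Q(Year 2) = 7.02×140 + 1.31×99 + 0.93×191 + 4.58×103 + 2.60×168 + 10.48×90 = 982.8 + 129.69 + 177.63 + 471.74 + 436.8 + 943.2 = 3141.86
ΣP(Year 1)·Q(Year 2) = 6.17×140 + 1.20×99 + 1.05×191 + 4.43×103 + 2.50×168 + 11.88×90 = 863.8 + 118.8 + 200.55 + 456.29 + 420 + 1069.2 = 3128.64
Index = 3141.86 / 3128.64 × 100 = 100.4225

100.4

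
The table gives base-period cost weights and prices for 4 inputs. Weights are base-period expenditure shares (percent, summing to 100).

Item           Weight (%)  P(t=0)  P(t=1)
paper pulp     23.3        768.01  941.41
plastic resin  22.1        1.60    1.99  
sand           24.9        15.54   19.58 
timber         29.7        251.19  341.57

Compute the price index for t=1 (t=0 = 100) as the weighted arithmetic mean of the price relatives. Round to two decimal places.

paper pulp: 23.3 × (941.41/768.01) = 23.3 × 1.225778 = 28.5606
plastic resin: 22.1 × (1.99/1.60) = 22.1 × 1.243750 = 27.4869
sand: 24.9 × (19.58/15.54) = 24.9 × 1.259974 = 31.3734
timber: 29.7 × (341.57/251.19) = 29.7 × 1.359807 = 40.3863
Index = Σ wᵢ·(p₁ᵢ/p₀ᵢ) = 28.5606 + 27.4869 + 31.3734 + 40.3863 = 127.8071

127.81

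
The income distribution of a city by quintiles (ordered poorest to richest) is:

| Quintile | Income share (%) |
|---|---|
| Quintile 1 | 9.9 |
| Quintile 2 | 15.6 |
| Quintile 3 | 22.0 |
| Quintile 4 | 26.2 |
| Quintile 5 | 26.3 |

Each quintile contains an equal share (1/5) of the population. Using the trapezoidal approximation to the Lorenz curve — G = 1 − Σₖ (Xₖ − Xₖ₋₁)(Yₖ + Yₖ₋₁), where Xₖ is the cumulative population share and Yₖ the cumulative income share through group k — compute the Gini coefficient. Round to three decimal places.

Cumulative income shares Yₖ: 0.0990, 0.2550, 0.4750, 0.7370, 1.0000
Σ (Xₖ−Xₖ₋₁)(Yₖ+Yₖ₋₁) = (1/5)(0.0990+0.0000) + (1/5)(0.2550+0.0990) + (1/5)(0.4750+0.2550) + (1/5)(0.7370+0.4750) + (1/5)(1.0000+0.7370)
  = 0.0198 + 0.0708 + 0.1460 + 0.2424 + 0.3474 = 0.8264
G = 1 − 0.8264 = 0.1736

0.174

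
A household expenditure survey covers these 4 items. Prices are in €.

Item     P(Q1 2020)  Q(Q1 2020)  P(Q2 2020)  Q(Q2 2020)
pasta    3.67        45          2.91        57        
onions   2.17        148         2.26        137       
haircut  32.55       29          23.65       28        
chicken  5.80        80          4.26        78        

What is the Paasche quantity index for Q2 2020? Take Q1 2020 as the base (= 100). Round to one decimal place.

98.5

Paasche quantity index uses current-period prices as weights.
ΣP(Q2 2020)·Q(Q2 2020) = 2.91×57 + 2.26×137 + 23.65×28 + 4.26×78 = 165.87 + 309.62 + 662.2 + 332.28 = 1469.97
ΣP(Q2 2020)·Q(Q1 2020) = 2.91×45 + 2.26×148 + 23.65×29 + 4.26×80 = 130.95 + 334.48 + 685.85 + 340.8 = 1492.08
Index = 1469.97 / 1492.08 × 100 = 98.5182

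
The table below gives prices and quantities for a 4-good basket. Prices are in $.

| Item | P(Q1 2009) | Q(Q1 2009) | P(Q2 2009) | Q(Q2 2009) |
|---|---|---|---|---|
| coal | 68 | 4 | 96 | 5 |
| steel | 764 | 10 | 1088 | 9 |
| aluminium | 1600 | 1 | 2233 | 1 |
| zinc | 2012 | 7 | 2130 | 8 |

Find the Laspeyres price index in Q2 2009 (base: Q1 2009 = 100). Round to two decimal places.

120.39

Laspeyres price index uses base-period quantities as weights.
ΣP(Q2 2009)·Q(Q1 2009) = 96×4 + 1088×10 + 2233×1 + 2130×7 = 384 + 10880 + 2233 + 14910 = 28407
ΣP(Q1 2009)·Q(Q1 2009) = 68×4 + 764×10 + 1600×1 + 2012×7 = 272 + 7640 + 1600 + 14084 = 23596
Index = 28407 / 23596 × 100 = 120.3890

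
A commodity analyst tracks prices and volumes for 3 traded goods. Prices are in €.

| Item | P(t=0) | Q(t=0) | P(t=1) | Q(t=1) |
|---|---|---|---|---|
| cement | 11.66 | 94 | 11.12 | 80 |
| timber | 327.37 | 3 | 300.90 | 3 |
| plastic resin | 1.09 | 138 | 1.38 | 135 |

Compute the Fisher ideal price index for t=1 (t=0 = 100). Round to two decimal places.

95.95

Laspeyres component (base-period weights):
ΣP(t=1)Q(t=0) = 11.12×94 + 300.90×3 + 1.38×138 = 1045.28 + 902.7 + 190.44 = 2138.42
ΣP(t=0)Q(t=0) = 11.66×94 + 327.37×3 + 1.09×138 = 1096.04 + 982.11 + 150.42 = 2228.57
L = 2138.42 / 2228.57 × 100 = 95.9548
Paasche component (current-period weights):
ΣP(t=1)Q(t=1) = 11.12×80 + 300.90×3 + 1.38×135 = 889.6 + 902.7 + 186.3 = 1978.6
ΣP(t=0)Q(t=1) = 11.66×80 + 327.37×3 + 1.09×135 = 932.8 + 982.11 + 147.15 = 2062.06
P = 1978.6 / 2062.06 × 100 = 95.9526
Fisher = √(L × P) = √(95.9548 × 95.9526) = 95.9537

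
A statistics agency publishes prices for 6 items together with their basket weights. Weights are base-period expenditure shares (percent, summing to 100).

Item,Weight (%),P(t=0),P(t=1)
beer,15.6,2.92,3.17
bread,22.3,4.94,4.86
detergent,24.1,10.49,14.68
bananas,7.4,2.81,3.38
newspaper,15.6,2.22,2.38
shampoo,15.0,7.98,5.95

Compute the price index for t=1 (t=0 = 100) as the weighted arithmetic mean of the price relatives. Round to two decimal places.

109.41

beer: 15.6 × (3.17/2.92) = 15.6 × 1.085616 = 16.9356
bread: 22.3 × (4.86/4.94) = 22.3 × 0.983806 = 21.9389
detergent: 24.1 × (14.68/10.49) = 24.1 × 1.399428 = 33.7262
bananas: 7.4 × (3.38/2.81) = 7.4 × 1.202847 = 8.9011
newspaper: 15.6 × (2.38/2.22) = 15.6 × 1.072072 = 16.7243
shampoo: 15.0 × (5.95/7.98) = 15.0 × 0.745614 = 11.1842
Index = Σ wᵢ·(p₁ᵢ/p₀ᵢ) = 16.9356 + 21.9389 + 33.7262 + 8.9011 + 16.7243 + 11.1842 = 109.4103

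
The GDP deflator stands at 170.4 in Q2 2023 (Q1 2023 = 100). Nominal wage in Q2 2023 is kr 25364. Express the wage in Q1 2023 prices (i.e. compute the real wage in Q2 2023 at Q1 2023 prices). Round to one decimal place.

Real = Nominal ÷ (Index/100) = 25364 ÷ (170.4/100)
     = 25364 ÷ 1.704 = 14884.9765

14885.0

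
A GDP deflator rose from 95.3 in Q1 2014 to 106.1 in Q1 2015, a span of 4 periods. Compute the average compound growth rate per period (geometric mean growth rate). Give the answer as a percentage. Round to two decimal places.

Growth factor = (106.1/95.3)^(1/4) = (1.113326)^(1/4) = 1.027201
Growth rate = 1.027201 − 1 = 0.027201 = 2.7201%

2.72%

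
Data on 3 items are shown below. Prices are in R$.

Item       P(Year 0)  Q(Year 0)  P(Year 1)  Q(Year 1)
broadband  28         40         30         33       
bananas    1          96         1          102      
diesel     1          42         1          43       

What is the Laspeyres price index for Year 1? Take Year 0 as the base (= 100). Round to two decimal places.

106.36

Laspeyres price index uses base-period quantities as weights.
ΣP(Year 1)·Q(Year 0) = 30×40 + 1×96 + 1×42 = 1200 + 96 + 42 = 1338
ΣP(Year 0)·Q(Year 0) = 28×40 + 1×96 + 1×42 = 1120 + 96 + 42 = 1258
Index = 1338 / 1258 × 100 = 106.3593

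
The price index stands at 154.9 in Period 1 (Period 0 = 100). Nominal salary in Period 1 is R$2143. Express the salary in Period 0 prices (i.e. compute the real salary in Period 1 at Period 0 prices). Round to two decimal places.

Real = Nominal ÷ (Index/100) = 2143 ÷ (154.9/100)
     = 2143 ÷ 1.549 = 1383.4732

1383.47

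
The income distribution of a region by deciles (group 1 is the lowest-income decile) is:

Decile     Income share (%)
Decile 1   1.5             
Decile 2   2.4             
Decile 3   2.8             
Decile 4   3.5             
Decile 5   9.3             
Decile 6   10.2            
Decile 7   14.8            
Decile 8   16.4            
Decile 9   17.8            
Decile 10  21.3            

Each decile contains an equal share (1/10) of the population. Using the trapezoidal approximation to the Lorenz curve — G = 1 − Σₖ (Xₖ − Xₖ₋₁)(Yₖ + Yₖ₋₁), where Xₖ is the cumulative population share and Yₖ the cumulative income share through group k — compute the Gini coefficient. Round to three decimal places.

0.389

Cumulative income shares Yₖ: 0.0150, 0.0390, 0.0670, 0.1020, 0.1950, 0.2970, 0.4450, 0.6090, 0.7870, 1.0000
Σ (Xₖ−Xₖ₋₁)(Yₖ+Yₖ₋₁) = (1/10)(0.0150+0.0000) + (1/10)(0.0390+0.0150) + (1/10)(0.0670+0.0390) + (1/10)(0.1020+0.0670) + (1/10)(0.1950+0.1020) + (1/10)(0.2970+0.1950) + (1/10)(0.4450+0.2970) + (1/10)(0.6090+0.4450) + (1/10)(0.7870+0.6090) + (1/10)(1.0000+0.7870)
  = 0.0015 + 0.0054 + 0.0106 + 0.0169 + 0.0297 + 0.0492 + 0.0742 + 0.1054 + 0.1396 + 0.1787 = 0.6112
G = 1 − 0.6112 = 0.3888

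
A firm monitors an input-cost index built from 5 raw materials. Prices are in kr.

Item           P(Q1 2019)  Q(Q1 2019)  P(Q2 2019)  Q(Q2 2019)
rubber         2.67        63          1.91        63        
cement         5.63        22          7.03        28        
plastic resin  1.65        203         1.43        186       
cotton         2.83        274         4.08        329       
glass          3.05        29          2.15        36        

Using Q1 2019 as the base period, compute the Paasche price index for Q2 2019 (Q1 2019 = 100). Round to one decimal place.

119.7

Paasche price index uses current-period quantities as weights.
ΣP(Q2 2019)·Q(Q2 2019) = 1.91×63 + 7.03×28 + 1.43×186 + 4.08×329 + 2.15×36 = 120.33 + 196.84 + 265.98 + 1342.32 + 77.4 = 2002.87
ΣP(Q1 2019)·Q(Q2 2019) = 2.67×63 + 5.63×28 + 1.65×186 + 2.83×329 + 3.05×36 = 168.21 + 157.64 + 306.9 + 931.07 + 109.8 = 1673.62
Index = 2002.87 / 1673.62 × 100 = 119.6729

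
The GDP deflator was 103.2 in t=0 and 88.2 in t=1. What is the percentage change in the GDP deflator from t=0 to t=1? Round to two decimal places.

Change = (88.2 − 103.2) / 103.2 × 100
       = -15.0 / 103.2 × 100 = -14.5349%

-14.53%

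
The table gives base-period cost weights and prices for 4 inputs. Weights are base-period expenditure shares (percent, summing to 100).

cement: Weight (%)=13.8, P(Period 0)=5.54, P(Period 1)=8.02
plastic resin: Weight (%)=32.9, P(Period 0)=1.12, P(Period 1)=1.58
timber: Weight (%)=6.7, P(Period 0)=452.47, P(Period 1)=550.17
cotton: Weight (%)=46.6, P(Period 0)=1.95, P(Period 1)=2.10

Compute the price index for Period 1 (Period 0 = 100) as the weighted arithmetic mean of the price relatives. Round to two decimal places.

cement: 13.8 × (8.02/5.54) = 13.8 × 1.447653 = 19.9776
plastic resin: 32.9 × (1.58/1.12) = 32.9 × 1.410714 = 46.4125
timber: 6.7 × (550.17/452.47) = 6.7 × 1.215926 = 8.1467
cotton: 46.6 × (2.10/1.95) = 46.6 × 1.076923 = 50.1846
Index = Σ wᵢ·(p₁ᵢ/p₀ᵢ) = 19.9776 + 46.4125 + 8.1467 + 50.1846 = 124.7214

124.72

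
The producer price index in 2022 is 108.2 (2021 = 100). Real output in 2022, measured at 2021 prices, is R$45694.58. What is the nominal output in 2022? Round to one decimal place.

Nominal = Real × (Index/100) = 45694.58 × (108.2/100)
        = 45694.58 × 1.082 = 49441.5356

49441.5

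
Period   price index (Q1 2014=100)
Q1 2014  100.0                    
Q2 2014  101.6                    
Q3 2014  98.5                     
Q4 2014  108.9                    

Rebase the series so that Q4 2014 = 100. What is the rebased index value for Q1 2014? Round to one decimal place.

Rebased(Q1 2014) = 100.0 / 108.9 × 100 = 91.8274

91.8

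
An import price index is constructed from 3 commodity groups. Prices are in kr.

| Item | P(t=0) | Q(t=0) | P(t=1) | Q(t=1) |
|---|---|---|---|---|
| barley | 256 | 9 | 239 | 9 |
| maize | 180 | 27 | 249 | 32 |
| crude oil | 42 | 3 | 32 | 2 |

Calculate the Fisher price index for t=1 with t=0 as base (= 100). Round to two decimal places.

Laspeyres component (base-period weights):
ΣP(t=1)Q(t=0) = 239×9 + 249×27 + 32×3 = 2151 + 6723 + 96 = 8970
ΣP(t=0)Q(t=0) = 256×9 + 180×27 + 42×3 = 2304 + 4860 + 126 = 7290
L = 8970 / 7290 × 100 = 123.0453
Paasche component (current-period weights):
ΣP(t=1)Q(t=1) = 239×9 + 249×32 + 32×2 = 2151 + 7968 + 64 = 10183
ΣP(t=0)Q(t=1) = 256×9 + 180×32 + 42×2 = 2304 + 5760 + 84 = 8148
P = 10183 / 8148 × 100 = 124.9755
Fisher = √(L × P) = √(123.0453 × 124.9755) = 124.0066

124.01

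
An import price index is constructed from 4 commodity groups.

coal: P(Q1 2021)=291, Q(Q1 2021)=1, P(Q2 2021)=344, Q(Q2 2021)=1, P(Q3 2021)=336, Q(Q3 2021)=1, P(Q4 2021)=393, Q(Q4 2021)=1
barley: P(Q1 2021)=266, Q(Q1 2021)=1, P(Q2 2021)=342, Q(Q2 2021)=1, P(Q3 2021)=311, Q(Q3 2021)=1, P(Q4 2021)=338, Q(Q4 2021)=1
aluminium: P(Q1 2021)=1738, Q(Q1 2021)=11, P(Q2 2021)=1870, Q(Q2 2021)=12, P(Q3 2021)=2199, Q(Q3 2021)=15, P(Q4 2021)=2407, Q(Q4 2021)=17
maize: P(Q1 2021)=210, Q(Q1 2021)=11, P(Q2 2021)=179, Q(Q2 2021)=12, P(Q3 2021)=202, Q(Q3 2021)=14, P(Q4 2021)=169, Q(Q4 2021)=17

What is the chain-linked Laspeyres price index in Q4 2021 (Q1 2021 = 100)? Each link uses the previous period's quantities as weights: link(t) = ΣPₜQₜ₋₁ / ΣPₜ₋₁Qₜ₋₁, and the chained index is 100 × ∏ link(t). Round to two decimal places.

Link Q1 2021→Q2 2021:
ΣP(Q2 2021)Q(Q1 2021) = 344×1 + 342×1 + 1870×11 + 179×11 = 344 + 342 + 20570 + 1969 = 23225
ΣP(Q1 2021)Q(Q1 2021) = 291×1 + 266×1 + 1738×11 + 210×11 = 291 + 266 + 19118 + 2310 = 21985
link = 23225/21985 = 1.056402
Link Q2 2021→Q3 2021:
ΣP(Q3 2021)Q(Q2 2021) = 336×1 + 311×1 + 2199×12 + 202×12 = 336 + 311 + 26388 + 2424 = 29459
ΣP(Q2 2021)Q(Q2 2021) = 344×1 + 342×1 + 1870×12 + 179×12 = 344 + 342 + 22440 + 2148 = 25274
link = 29459/25274 = 1.165585
Link Q3 2021→Q4 2021:
ΣP(Q4 2021)Q(Q3 2021) = 393×1 + 338×1 + 2407×15 + 169×14 = 393 + 338 + 36105 + 2366 = 39202
ΣP(Q3 2021)Q(Q3 2021) = 336×1 + 311×1 + 2199×15 + 202×14 = 336 + 311 + 32985 + 2828 = 36460
link = 39202/36460 = 1.075206
Chained index = 100 × 1.056402 × 1.165585 × 1.075206 = 132.3929

132.39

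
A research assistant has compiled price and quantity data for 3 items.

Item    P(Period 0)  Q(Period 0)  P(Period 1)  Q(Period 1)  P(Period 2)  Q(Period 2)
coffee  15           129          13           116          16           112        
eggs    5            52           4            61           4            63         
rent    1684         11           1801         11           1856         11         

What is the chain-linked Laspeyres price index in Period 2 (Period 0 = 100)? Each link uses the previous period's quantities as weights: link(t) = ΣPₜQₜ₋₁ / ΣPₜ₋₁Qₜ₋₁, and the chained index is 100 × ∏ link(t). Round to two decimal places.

Link Period 0→Period 1:
ΣP(Period 1)Q(Period 0) = 13×129 + 4×52 + 1801×11 = 1677 + 208 + 19811 = 21696
ΣP(Period 0)Q(Period 0) = 15×129 + 5×52 + 1684×11 = 1935 + 260 + 18524 = 20719
link = 21696/20719 = 1.047155
Link Period 1→Period 2:
ΣP(Period 2)Q(Period 1) = 16×116 + 4×61 + 1856×11 = 1856 + 244 + 20416 = 22516
ΣP(Period 1)Q(Period 1) = 13×116 + 4×61 + 1801×11 = 1508 + 244 + 19811 = 21563
link = 22516/21563 = 1.044196
Chained index = 100 × 1.047155 × 1.044196 = 109.3435

109.34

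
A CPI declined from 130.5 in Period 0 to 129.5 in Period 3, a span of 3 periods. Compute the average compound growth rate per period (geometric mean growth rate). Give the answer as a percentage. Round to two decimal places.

Growth factor = (129.5/130.5)^(1/3) = (0.992337)^(1/3) = 0.997439
Growth rate = 0.997439 − 1 = -0.002561 = -0.2561%

-0.26%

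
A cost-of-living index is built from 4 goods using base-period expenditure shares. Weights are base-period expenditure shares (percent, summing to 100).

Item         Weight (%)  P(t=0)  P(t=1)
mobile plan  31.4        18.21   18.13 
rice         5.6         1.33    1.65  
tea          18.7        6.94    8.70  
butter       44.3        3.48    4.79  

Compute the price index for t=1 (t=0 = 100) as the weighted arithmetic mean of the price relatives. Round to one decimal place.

mobile plan: 31.4 × (18.13/18.21) = 31.4 × 0.995607 = 31.2621
rice: 5.6 × (1.65/1.33) = 5.6 × 1.240602 = 6.9474
tea: 18.7 × (8.70/6.94) = 18.7 × 1.253602 = 23.4424
butter: 44.3 × (4.79/3.48) = 44.3 × 1.376437 = 60.9761
Index = Σ wᵢ·(p₁ᵢ/p₀ᵢ) = 31.2621 + 6.9474 + 23.4424 + 60.9761 = 122.6279

122.6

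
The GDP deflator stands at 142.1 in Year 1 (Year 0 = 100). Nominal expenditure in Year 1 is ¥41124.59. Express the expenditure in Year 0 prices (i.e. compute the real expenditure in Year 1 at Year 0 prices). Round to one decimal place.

Real = Nominal ÷ (Index/100) = 41124.59 ÷ (142.1/100)
     = 41124.59 ÷ 1.421 = 28940.5982

28940.6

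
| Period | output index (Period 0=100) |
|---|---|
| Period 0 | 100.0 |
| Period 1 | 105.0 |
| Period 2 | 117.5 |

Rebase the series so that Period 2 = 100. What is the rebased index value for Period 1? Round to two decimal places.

89.36

Rebased(Period 1) = 105.0 / 117.5 × 100 = 89.3617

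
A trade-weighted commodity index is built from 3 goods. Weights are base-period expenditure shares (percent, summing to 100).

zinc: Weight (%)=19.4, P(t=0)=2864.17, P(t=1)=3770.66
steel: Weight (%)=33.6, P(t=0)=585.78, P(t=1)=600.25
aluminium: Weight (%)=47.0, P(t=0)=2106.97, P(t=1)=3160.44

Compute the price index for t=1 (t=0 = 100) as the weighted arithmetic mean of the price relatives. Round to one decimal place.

zinc: 19.4 × (3770.66/2864.17) = 19.4 × 1.316493 = 25.5400
steel: 33.6 × (600.25/585.78) = 33.6 × 1.024702 = 34.4300
aluminium: 47.0 × (3160.44/2106.97) = 47.0 × 1.499993 = 70.4997
Index = Σ wᵢ·(p₁ᵢ/p₀ᵢ) = 25.5400 + 34.4300 + 70.4997 = 130.4696

130.5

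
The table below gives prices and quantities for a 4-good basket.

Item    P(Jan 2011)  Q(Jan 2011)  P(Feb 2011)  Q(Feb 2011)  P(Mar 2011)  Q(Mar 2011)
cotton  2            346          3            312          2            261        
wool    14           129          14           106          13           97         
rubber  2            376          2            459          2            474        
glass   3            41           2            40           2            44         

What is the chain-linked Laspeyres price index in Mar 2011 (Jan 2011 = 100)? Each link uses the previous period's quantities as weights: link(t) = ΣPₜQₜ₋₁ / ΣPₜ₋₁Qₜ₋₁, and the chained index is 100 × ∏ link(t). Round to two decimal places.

95.71

Link Jan 2011→Feb 2011:
ΣP(Feb 2011)Q(Jan 2011) = 3×346 + 14×129 + 2×376 + 2×41 = 1038 + 1806 + 752 + 82 = 3678
ΣP(Jan 2011)Q(Jan 2011) = 2×346 + 14×129 + 2×376 + 3×41 = 692 + 1806 + 752 + 123 = 3373
link = 3678/3373 = 1.090424
Link Feb 2011→Mar 2011:
ΣP(Mar 2011)Q(Feb 2011) = 2×312 + 13×106 + 2×459 + 2×40 = 624 + 1378 + 918 + 80 = 3000
ΣP(Feb 2011)Q(Feb 2011) = 3×312 + 14×106 + 2×459 + 2×40 = 936 + 1484 + 918 + 80 = 3418
link = 3000/3418 = 0.877706
Chained index = 100 × 1.090424 × 0.877706 = 95.7072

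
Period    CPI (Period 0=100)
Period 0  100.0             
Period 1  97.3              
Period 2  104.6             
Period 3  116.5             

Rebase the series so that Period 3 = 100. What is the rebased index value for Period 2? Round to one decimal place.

Rebased(Period 2) = 104.6 / 116.5 × 100 = 89.7854

89.8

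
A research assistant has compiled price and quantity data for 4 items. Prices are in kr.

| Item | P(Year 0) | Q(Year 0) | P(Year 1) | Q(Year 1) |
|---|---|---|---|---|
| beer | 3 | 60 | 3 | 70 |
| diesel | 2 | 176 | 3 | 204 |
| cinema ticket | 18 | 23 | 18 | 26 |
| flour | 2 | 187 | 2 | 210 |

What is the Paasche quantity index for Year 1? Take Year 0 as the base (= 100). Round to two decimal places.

Paasche quantity index uses current-period prices as weights.
ΣP(Year 1)·Q(Year 1) = 3×70 + 3×204 + 18×26 + 2×210 = 210 + 612 + 468 + 420 = 1710
ΣP(Year 1)·Q(Year 0) = 3×60 + 3×176 + 18×23 + 2×187 = 180 + 528 + 414 + 374 = 1496
Index = 1710 / 1496 × 100 = 114.3048

114.30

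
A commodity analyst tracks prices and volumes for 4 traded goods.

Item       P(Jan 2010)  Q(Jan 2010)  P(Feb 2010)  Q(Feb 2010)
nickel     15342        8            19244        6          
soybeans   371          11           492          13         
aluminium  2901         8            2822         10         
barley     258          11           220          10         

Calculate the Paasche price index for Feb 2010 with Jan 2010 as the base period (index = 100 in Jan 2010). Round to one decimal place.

Paasche price index uses current-period quantities as weights.
ΣP(Feb 2010)·Q(Feb 2010) = 19244×6 + 492×13 + 2822×10 + 220×10 = 115464 + 6396 + 28220 + 2200 = 152280
ΣP(Jan 2010)·Q(Feb 2010) = 15342×6 + 371×13 + 2901×10 + 258×10 = 92052 + 4823 + 29010 + 2580 = 128465
Index = 152280 / 128465 × 100 = 118.5381

118.5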